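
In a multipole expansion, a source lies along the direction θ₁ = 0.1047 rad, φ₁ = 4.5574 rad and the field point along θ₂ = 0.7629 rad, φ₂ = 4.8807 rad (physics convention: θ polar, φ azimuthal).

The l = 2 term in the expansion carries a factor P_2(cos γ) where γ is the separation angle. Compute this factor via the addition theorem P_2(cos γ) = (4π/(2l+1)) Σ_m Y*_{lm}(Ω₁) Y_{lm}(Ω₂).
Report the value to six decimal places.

0.429887

Addition theorem: P_2(cos γ) = (4π/5) Σ_m Y*_{lm}(Ω₁) Y_{lm}(Ω₂), m = −2…2:
  m=-2: Y*=-0.00402 + 0.00129j  Y=-0.17410 + 0.06092j  product 0.00062 - 0.00047j
  m=-1: Y*=-0.01240 - 0.07933j  Y=0.06464 + 0.38043j  product 0.02938 - 0.00984j
  m=+0: Y*=0.62045 + 0.00000j  Y=0.17898 + 0.00000j  product 0.11105 + 0.00000j
  m=+1: Y*=0.01240 - 0.07933j  Y=-0.06464 + 0.38043j  product 0.02938 + 0.00984j
  m=+2: Y*=-0.00402 - 0.00129j  Y=-0.17410 - 0.06092j  product 0.00062 + 0.00047j
Σ over m = 0.17105 + 0.00000j; ×(4π/5) → 0.42989 + 0.00000j. Real part: 0.429887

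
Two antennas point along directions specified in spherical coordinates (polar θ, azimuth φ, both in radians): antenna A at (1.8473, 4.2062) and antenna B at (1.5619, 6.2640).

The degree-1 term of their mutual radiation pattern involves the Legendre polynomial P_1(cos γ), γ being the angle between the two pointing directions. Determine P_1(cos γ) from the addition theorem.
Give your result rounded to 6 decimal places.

-0.452615

Summing Y*_{l m}(θ₁,φ₁)·Y_{l m}(θ₂,φ₂) over m ∈ [−1, 1]; prefactor 4π/(2·1+1) = 4.188790:
  m=-1: -0.16115 - 0.29069j × 0.34542 + 0.00663j = -0.05374 - 0.10148j  (running Σ = -0.05374 - 0.10148j)
  m=0: -0.13339 + 0.00000j × 0.00435 + 0.00000j = -0.00058 + 0.00000j  (running Σ = -0.05432 - 0.10148j)
  m=1: 0.16115 - 0.29069j × -0.34542 + 0.00663j = -0.05374 + 0.10148j  (running Σ = -0.10805 + 0.00000j)
Σ over m = -0.10805 + 0.00000j; ×(4π/3) → -0.45261 + 0.00000j. Real part: -0.452615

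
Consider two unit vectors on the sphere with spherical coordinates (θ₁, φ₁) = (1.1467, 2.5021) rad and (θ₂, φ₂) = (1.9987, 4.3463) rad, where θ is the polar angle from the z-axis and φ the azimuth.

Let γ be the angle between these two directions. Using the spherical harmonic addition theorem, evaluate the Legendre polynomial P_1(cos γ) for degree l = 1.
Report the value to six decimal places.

-0.394659

Expand P_1 via completeness: Σ_{m} conj(Y_{1,m}) at Ω₁ times Y_{1,m} at Ω₂ —
  m=-1: Y*=-0.25267 + 0.18792j  Y=-0.11252 + 0.29351j  product -0.02673 - 0.09531j
  m=+0: Y*=0.20106 + 0.00000j  Y=-0.20275 + 0.00000j  product -0.04077 + 0.00000j
  m=+1: Y*=0.25267 + 0.18792j  Y=0.11252 + 0.29351j  product -0.02673 + 0.09531j
Total Σ_m = -0.09422 + 0.00000j. Multiply by 4.188790: -0.39466 + 0.00000j. P_1(cos γ) = -0.394659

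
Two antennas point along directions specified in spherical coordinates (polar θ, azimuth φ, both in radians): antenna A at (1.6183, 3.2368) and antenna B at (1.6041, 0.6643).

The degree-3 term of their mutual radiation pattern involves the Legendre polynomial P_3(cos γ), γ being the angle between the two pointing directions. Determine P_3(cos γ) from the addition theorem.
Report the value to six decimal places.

Addition theorem: P_3(cos γ) = (4π/7) Σ_m Y*_{lm}(Ω₁) Y_{lm}(Ω₂), m = −3…3:
  [-3]  conj(Y_{3,-3})(Ω₁) = -0.398967-0.117157i ; Y_{3,-3}(Ω₂) = -0.170644-0.379971i ; Δ = +0.023565+0.171588i
  [-2]  conj(Y_{3,-2})(Ω₁) = -0.047545-0.009164i ; Y_{3,-2}(Ω₂) = -0.008152+0.033000i ; Δ = +0.000690-0.001494i
  [-1]  conj(Y_{3,-1})(Ω₁) = +0.317731+0.030342i ; Y_{3,-1}(Ω₂) = -0.252905+0.198029i ; Δ = -0.086364+0.055246i
  [+0]  conj(Y_{3,0})(Ω₁) = +0.052962-0.000000i ; Y_{3,0}(Ω₂) = +0.037209+0.000000i ; Δ = +0.001971+0.000000i
  [+1]  conj(Y_{3,1})(Ω₁) = -0.317731+0.030342i ; Y_{3,1}(Ω₂) = +0.252905+0.198029i ; Δ = -0.086364-0.055246i
  [+2]  conj(Y_{3,2})(Ω₁) = -0.047545+0.009164i ; Y_{3,2}(Ω₂) = -0.008152-0.033000i ; Δ = +0.000690+0.001494i
  [+3]  conj(Y_{3,3})(Ω₁) = +0.398967-0.117157i ; Y_{3,3}(Ω₂) = +0.170644-0.379971i ; Δ = +0.023565-0.171588i
Accumulated sum -0.122247+0.000000i; after 4π/(2l+1) scaling, -0.219458+0.000000i ⇒ P_3 = -0.219458

-0.219458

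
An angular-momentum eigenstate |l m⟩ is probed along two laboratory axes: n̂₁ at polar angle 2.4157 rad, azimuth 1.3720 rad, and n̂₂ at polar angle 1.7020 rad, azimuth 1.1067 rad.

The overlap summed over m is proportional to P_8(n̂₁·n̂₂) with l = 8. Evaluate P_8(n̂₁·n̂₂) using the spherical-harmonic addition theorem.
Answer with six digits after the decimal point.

0.247998

Expand P_8 via completeness: Σ_{m} conj(Y_{8,m}) at Ω₁ times Y_{8,m} at Ω₂ —
  m=-8: -0.00038 - 0.01943j × -0.40468 - 0.26006j = -0.00490 + 0.00796j  (running Σ = -0.00490 + 0.00796j)
  m=-7: 0.08617 + 0.01561j × -0.02714 + 0.25246j = -0.00628 + 0.02133j  (running Σ = -0.01118 + 0.02929j)
  m=-6: -0.08784 + 0.22120j × -0.24890 + 0.09284j = 0.00133 - 0.06321j  (running Σ = -0.00985 - 0.03392j)
  m=-5: -0.35415 - 0.23042j × 0.20457 + 0.19046j = -0.02856 - 0.11459j  (running Σ = -0.03841 - 0.14851j)
  m=-4: 0.31245 - 0.31863j × -0.05285 + 0.18000j = 0.04084 + 0.07308j  (running Σ = 0.00243 - 0.07543j)
  m=-3: 0.07074 + 0.10421j × 0.28123 - 0.05074j = 0.02518 + 0.02572j  (running Σ = 0.02761 - 0.04971j)
  m=-2: 0.29567 - 0.12417j × 0.09050 + 0.12089j = 0.04177 + 0.02451j  (running Σ = 0.06938 - 0.02520j)
  m=-1: 0.05827 + 0.28924j × 0.12847 - 0.25666j = 0.08172 + 0.02220j  (running Σ = 0.15110 - 0.00300j)
  m=0: 0.23785 + 0.00000j × 0.13998 + 0.00000j = 0.03329 + 0.00000j  (running Σ = 0.18439 - 0.00300j)
  m=1: -0.05827 + 0.28924j × -0.12847 - 0.25666j = 0.08172 - 0.02220j  (running Σ = 0.26612 - 0.02520j)
  m=2: 0.29567 + 0.12417j × 0.09050 - 0.12089j = 0.04177 - 0.02451j  (running Σ = 0.30789 - 0.04971j)
  m=3: -0.07074 + 0.10421j × -0.28123 - 0.05074j = 0.02518 - 0.02572j  (running Σ = 0.33307 - 0.07543j)
  m=4: 0.31245 + 0.31863j × -0.05285 - 0.18000j = 0.04084 - 0.07308j  (running Σ = 0.37391 - 0.14851j)
  m=5: 0.35415 - 0.23042j × -0.20457 + 0.19046j = -0.02856 + 0.11459j  (running Σ = 0.34535 - 0.03392j)
  m=6: -0.08784 - 0.22120j × -0.24890 - 0.09284j = 0.00133 + 0.06321j  (running Σ = 0.34667 + 0.02929j)
  m=7: -0.08617 + 0.01561j × 0.02714 + 0.25246j = -0.00628 - 0.02133j  (running Σ = 0.34039 + 0.00796j)
  m=8: -0.00038 + 0.01943j × -0.40468 + 0.26006j = -0.00490 - 0.00796j  (running Σ = 0.33550 - 0.00000j)
Σ over m = 0.33550 - 0.00000j; ×(4π/17) → 0.24800 - 0.00000j. Real part: 0.247998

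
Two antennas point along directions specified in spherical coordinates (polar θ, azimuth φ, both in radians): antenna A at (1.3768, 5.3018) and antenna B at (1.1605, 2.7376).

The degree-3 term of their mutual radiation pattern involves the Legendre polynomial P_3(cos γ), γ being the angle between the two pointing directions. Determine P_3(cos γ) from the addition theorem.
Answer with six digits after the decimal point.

Expand P_3 via completeness: Σ_{m} conj(Y_{3,m}) at Ω₁ times Y_{3,m} at Ω₂ —
  m=-3: Y*=-0.386524-0.077321i  Y=-0.112979-0.301232i  product +0.020377+0.125169i
  m=-2: Y*=-0.072467-0.175311i  Y=+0.236854+0.247802i  product +0.026278-0.059481i
  m=-1: Y*=-0.143520+0.214625i  Y=+0.055718+0.023820i  product -0.013109+0.008540i
  m=+0: Y*=-0.202456-0.000000i  Y=-0.328142+0.000000i  product +0.066434+0.000000i
  m=+1: Y*=+0.143520+0.214625i  Y=-0.055718+0.023820i  product -0.013109-0.008540i
  m=+2: Y*=-0.072467+0.175311i  Y=+0.236854-0.247802i  product +0.026278+0.059481i
  m=+3: Y*=+0.386524-0.077321i  Y=+0.112979-0.301232i  product +0.020377-0.125169i
Total Σ_m = +0.133527+0.000000i. Multiply by 1.795196: +0.239708+0.000000i. P_3(cos γ) = 0.239708

0.239708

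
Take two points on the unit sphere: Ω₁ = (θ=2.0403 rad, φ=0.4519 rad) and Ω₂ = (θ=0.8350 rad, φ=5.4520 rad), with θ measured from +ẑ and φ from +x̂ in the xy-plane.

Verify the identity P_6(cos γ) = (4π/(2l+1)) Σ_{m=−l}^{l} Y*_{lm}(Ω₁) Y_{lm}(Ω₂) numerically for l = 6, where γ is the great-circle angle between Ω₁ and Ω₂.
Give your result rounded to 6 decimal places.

-0.227609

Summing Y*_{l m}(θ₁,φ₁)·Y_{l m}(θ₂,φ₂) over m ∈ [−6, 6]; prefactor 4π/(2·6+1) = 0.966644:
  term(m=-6) = (0.003016, 0.019245)   from Y*(Ω₁)=(-0.220860, 0.101342), Y(Ω₂)=(0.021747, -0.077157)
  term(m=-5) = (-0.106439, -0.014158)   from Y*(Ω₁)=(0.271418, -0.329727), Y(Ω₂)=(-0.132800, -0.213493)
  term(m=-4) = (0.049078, -0.109913)   from Y*(Ω₁)=(-0.066268, 0.274591), Y(Ω₂)=(-0.419007, -0.077610)
  term(m=-3) = (-0.041386, -0.035404)   from Y*(Ω₁)=(0.033382, 0.152797), Y(Ω₂)=(-0.277631, 0.210198)
  term(m=-2) = (-0.020855, 0.013528)   from Y*(Ω₁)=(-0.208609, -0.264941), Y(Ω₂)=(0.006741, -0.073408)
  term(m=-1) = (0.004247, 0.014352)   from Y*(Ω₁)=(-0.036141, -0.017543), Y(Ω₂)=(-0.251112, -0.275229)
  term(m=+0) = (-0.010786, 0.000000)   from Y*(Ω₁)=(0.335374, -0.000000), Y(Ω₂)=(-0.032161, 0.000000)
  term(m=+1) = (0.004247, -0.014352)   from Y*(Ω₁)=(0.036141, -0.017543), Y(Ω₂)=(0.251112, -0.275229)
  term(m=+2) = (-0.020855, -0.013528)   from Y*(Ω₁)=(-0.208609, 0.264941), Y(Ω₂)=(0.006741, 0.073408)
  term(m=+3) = (-0.041386, 0.035404)   from Y*(Ω₁)=(-0.033382, 0.152797), Y(Ω₂)=(0.277631, 0.210198)
  term(m=+4) = (0.049078, 0.109913)   from Y*(Ω₁)=(-0.066268, -0.274591), Y(Ω₂)=(-0.419007, 0.077610)
  term(m=+5) = (-0.106439, 0.014158)   from Y*(Ω₁)=(-0.271418, -0.329727), Y(Ω₂)=(0.132800, -0.213493)
  term(m=+6) = (0.003016, -0.019245)   from Y*(Ω₁)=(-0.220860, -0.101342), Y(Ω₂)=(0.021747, 0.077157)
Total Σ_m = (-0.235463, -0.000000). Multiply by 0.966644: (-0.227609, -0.000000). P_6(cos γ) = -0.227609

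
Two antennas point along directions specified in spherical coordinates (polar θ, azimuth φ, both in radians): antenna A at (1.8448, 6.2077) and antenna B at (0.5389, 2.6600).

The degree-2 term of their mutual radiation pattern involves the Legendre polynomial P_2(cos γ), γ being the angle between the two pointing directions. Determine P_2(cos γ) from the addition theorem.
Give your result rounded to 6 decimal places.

0.206106

Expand P_2 via completeness: Σ_{m} conj(Y_{2,m}) at Ω₁ times Y_{2,m} at Ω₂ —
  term(m=-2) = +0.025052+0.026433i   from Y*(Ω₁)=+0.353920-0.053841i, Y(Ω₂)=+0.058079+0.083523i
  term(m=-1) = +0.062909+0.027052i   from Y*(Ω₁)=-0.200671+0.015177i, Y(Ω₂)=-0.301573-0.157613i
  term(m=+0) = -0.093916-0.000000i   from Y*(Ω₁)=-0.246115-0.000000i, Y(Ω₂)=+0.381593+0.000000i
  term(m=+1) = +0.062909-0.027052i   from Y*(Ω₁)=+0.200671+0.015177i, Y(Ω₂)=+0.301573-0.157613i
  term(m=+2) = +0.025052-0.026433i   from Y*(Ω₁)=+0.353920+0.053841i, Y(Ω₂)=+0.058079-0.083523i
Accumulated sum +0.082007+0.000000i; after 4π/(2l+1) scaling, +0.206106+0.000000i ⇒ P_2 = 0.206106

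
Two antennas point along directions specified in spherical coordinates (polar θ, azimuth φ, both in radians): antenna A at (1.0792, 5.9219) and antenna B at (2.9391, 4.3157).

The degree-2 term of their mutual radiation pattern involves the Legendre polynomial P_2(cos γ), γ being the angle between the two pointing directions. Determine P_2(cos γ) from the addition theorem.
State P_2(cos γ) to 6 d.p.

Addition theorem: P_2(cos γ) = (4π/5) Σ_m Y*_{lm}(Ω₁) Y_{lm}(Ω₂), m = −2…2:
  [-2]  conj(Y_{2,-2})(Ω₁) = (0.225187, -0.198531) ; Y_{2,-2}(Ω₂) = (-0.010959, -0.011135) ; Δ = (-0.004678, -0.000332)
  [-1]  conj(Y_{2,-1})(Ω₁) = (0.300731, -0.113638) ; Y_{2,-1}(Ω₂) = (0.058803, -0.140375) ; Δ = (0.001732, -0.048897)
  [+0]  conj(Y_{2,0})(Ω₁) = (-0.104569, -0.000000) ; Y_{2,0}(Ω₂) = (0.592514, 0.000000) ; Δ = (-0.061959, -0.000000)
  [+1]  conj(Y_{2,1})(Ω₁) = (-0.300731, -0.113638) ; Y_{2,1}(Ω₂) = (-0.058803, -0.140375) ; Δ = (0.001732, 0.048897)
  [+2]  conj(Y_{2,2})(Ω₁) = (0.225187, 0.198531) ; Y_{2,2}(Ω₂) = (-0.010959, 0.011135) ; Δ = (-0.004678, 0.000332)
Accumulated sum (-0.067852, 0.000000); after 4π/(2l+1) scaling, (-0.170530, 0.000000) ⇒ P_2 = -0.170530

-0.170530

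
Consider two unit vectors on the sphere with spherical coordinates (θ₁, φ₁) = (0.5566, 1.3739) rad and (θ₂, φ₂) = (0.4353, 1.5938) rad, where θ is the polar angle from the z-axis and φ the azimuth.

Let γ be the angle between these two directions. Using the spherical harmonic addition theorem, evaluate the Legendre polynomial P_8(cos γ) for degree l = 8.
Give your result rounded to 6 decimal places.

0.590941

Term-by-term m-sum for l=8 (normalisation 4π/17 = 0.739198):
  [-8]  conj(Y_{8,-8})(Ω₁) = -0.00001 - 0.00313j ; Y_{8,-8}(Ω₂) = 0.00051 - 0.00009j ; Δ = -0.00000 - 0.00000j
  [-7]  conj(Y_{8,-7})(Ω₁) = -0.01974 - 0.00385j ; Y_{8,-7}(Ω₂) = 0.00071 + 0.00437j ; Δ = 0.00000 - 0.00009j
  [-6]  conj(Y_{8,-6})(Ω₁) = -0.03049 + 0.07430j ; Y_{8,-6}(Ω₂) = -0.02376 + 0.00330j ; Δ = 0.00048 - 0.00187j
  [-5]  conj(Y_{8,-5})(Ω₁) = 0.18493 + 0.12283j ; Y_{8,-5}(Ω₂) = -0.01053 - 0.09114j ; Δ = 0.00925 - 0.01815j
  [-4]  conj(Y_{8,-4})(Ω₁) = 0.29817 - 0.29948j ; Y_{8,-4}(Ω₂) = 0.25096 - 0.02316j ; Δ = 0.06790 - 0.08206j
  [-3]  conj(Y_{8,-3})(Ω₁) = -0.27556 - 0.41095j ; Y_{8,-3}(Ω₂) = 0.03271 + 0.47317j ; Δ = 0.18544 - 0.14383j
  [-2]  conj(Y_{8,-2})(Ω₁) = -0.17024 + 0.07073j ; Y_{8,-2}(Ω₂) = -0.51239 + 0.02359j ; Δ = 0.08556 - 0.04026j
  [-1]  conj(Y_{8,-1})(Ω₁) = -0.06628 - 0.33225j ; Y_{8,-1}(Ω₂) = -0.00154 - 0.06675j ; Δ = -0.02208 + 0.00493j
  [+0]  conj(Y_{8,0})(Ω₁) = -0.31011 + 0.00000j ; Y_{8,0}(Ω₂) = -0.47192 + 0.00000j ; Δ = 0.14635 + 0.00000j
  [+1]  conj(Y_{8,1})(Ω₁) = 0.06628 - 0.33225j ; Y_{8,1}(Ω₂) = 0.00154 - 0.06675j ; Δ = -0.02208 - 0.00493j
  [+2]  conj(Y_{8,2})(Ω₁) = -0.17024 - 0.07073j ; Y_{8,2}(Ω₂) = -0.51239 - 0.02359j ; Δ = 0.08556 + 0.04026j
  [+3]  conj(Y_{8,3})(Ω₁) = 0.27556 - 0.41095j ; Y_{8,3}(Ω₂) = -0.03271 + 0.47317j ; Δ = 0.18544 + 0.14383j
  [+4]  conj(Y_{8,4})(Ω₁) = 0.29817 + 0.29948j ; Y_{8,4}(Ω₂) = 0.25096 + 0.02316j ; Δ = 0.06790 + 0.08206j
  [+5]  conj(Y_{8,5})(Ω₁) = -0.18493 + 0.12283j ; Y_{8,5}(Ω₂) = 0.01053 - 0.09114j ; Δ = 0.00925 + 0.01815j
  [+6]  conj(Y_{8,6})(Ω₁) = -0.03049 - 0.07430j ; Y_{8,6}(Ω₂) = -0.02376 - 0.00330j ; Δ = 0.00048 + 0.00187j
  [+7]  conj(Y_{8,7})(Ω₁) = 0.01974 - 0.00385j ; Y_{8,7}(Ω₂) = -0.00071 + 0.00437j ; Δ = 0.00000 + 0.00009j
  [+8]  conj(Y_{8,8})(Ω₁) = -0.00001 + 0.00313j ; Y_{8,8}(Ω₂) = 0.00051 + 0.00009j ; Δ = -0.00000 + 0.00000j
Accumulated sum 0.79944 - 0.00000j; after 4π/(2l+1) scaling, 0.59094 - 0.00000j ⇒ P_8 = 0.590941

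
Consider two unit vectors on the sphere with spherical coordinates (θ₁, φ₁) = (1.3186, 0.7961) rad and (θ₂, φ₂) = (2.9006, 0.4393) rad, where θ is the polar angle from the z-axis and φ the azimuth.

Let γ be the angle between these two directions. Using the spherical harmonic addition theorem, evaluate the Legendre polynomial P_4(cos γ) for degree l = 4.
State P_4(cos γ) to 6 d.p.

0.372514

Addition theorem: P_4(cos γ) = (4π/9) Σ_m Y*_{lm}(Ω₁) Y_{lm}(Ω₂), m = −4…4:
  m=-4: Y*=(-0.388783, -0.016653)  Y=(-0.000266, -0.001411)  product (0.000080, 0.000553)
  m=-3: Y*=(-0.206883, 0.194008)  Y=(-0.004135, 0.015999)  product (-0.002249, -0.004112)
  m=-2: Y*=(0.003787, -0.176926)  Y=(0.068120, -0.082168)  product (-0.014280, -0.012363)
  m=-1: Y*=(-0.205038, -0.209475)  Y=(-0.357376, 0.167940)  product (0.108455, 0.040427)
  m=+0: Y*=(0.134106, -0.000000)  Y=(0.617268, 0.000000)  product (0.082780, 0.000000)
  m=+1: Y*=(0.205038, -0.209475)  Y=(0.357376, 0.167940)  product (0.108455, -0.040427)
  m=+2: Y*=(0.003787, 0.176926)  Y=(0.068120, 0.082168)  product (-0.014280, 0.012363)
  m=+3: Y*=(0.206883, 0.194008)  Y=(0.004135, 0.015999)  product (-0.002249, 0.004112)
  m=+4: Y*=(-0.388783, 0.016653)  Y=(-0.000266, 0.001411)  product (0.000080, -0.000553)
Σ over m = (0.266793, -0.000000); ×(4π/9) → (0.372514, -0.000000). Real part: 0.372514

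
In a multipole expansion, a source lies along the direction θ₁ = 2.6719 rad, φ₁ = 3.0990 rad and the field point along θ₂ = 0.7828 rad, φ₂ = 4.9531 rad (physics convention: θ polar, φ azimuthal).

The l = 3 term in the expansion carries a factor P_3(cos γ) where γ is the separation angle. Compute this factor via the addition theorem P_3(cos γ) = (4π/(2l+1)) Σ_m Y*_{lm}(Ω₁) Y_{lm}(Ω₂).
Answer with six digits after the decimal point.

Summing Y*_{l m}(θ₁,φ₁)·Y_{l m}(θ₂,φ₂) over m ∈ [−3, 3]; prefactor 4π/(2·3+1) = 1.795196:
  [-3]  conj(Y_{3,-3})(Ω₁) = -0.03837 + 0.00493j ; Y_{3,-3}(Ω₂) = -0.09674 - 0.10983j ; Δ = 0.00425 + 0.00374j
  [-2]  conj(Y_{3,-2})(Ω₁) = -0.18601 + 0.01588j ; Y_{3,-2}(Ω₂) = -0.31942 + 0.16687j ; Δ = 0.05677 - 0.03611j
  [-1]  conj(Y_{3,-1})(Ω₁) = -0.43488 + 0.01853j ; Y_{3,-1}(Ω₂) = 0.08221 + 0.33491j ; Δ = -0.04196 - 0.14412j
  [+0]  conj(Y_{3,0})(Ω₁) = -0.32468 + 0.00000j ; Y_{3,0}(Ω₂) = -0.12884 + 0.00000j ; Δ = 0.04183 + 0.00000j
  [+1]  conj(Y_{3,1})(Ω₁) = 0.43488 + 0.01853j ; Y_{3,1}(Ω₂) = -0.08221 + 0.33491j ; Δ = -0.04196 + 0.14412j
  [+2]  conj(Y_{3,2})(Ω₁) = -0.18601 - 0.01588j ; Y_{3,2}(Ω₂) = -0.31942 - 0.16687j ; Δ = 0.05677 + 0.03611j
  [+3]  conj(Y_{3,3})(Ω₁) = 0.03837 + 0.00493j ; Y_{3,3}(Ω₂) = 0.09674 - 0.10983j ; Δ = 0.00425 - 0.00374j
Accumulated sum 0.07995 - 0.00000j; after 4π/(2l+1) scaling, 0.14353 - 0.00000j ⇒ P_3 = 0.143532

0.143532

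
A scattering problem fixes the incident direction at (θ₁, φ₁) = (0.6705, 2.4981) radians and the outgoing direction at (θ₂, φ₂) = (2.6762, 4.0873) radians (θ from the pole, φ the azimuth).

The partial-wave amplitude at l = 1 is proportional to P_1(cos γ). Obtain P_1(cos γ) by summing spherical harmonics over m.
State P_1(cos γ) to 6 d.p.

Addition theorem: P_1(cos γ) = (4π/3) Σ_m Y*_{lm}(Ω₁) Y_{lm}(Ω₂), m = −1…1:
  [-1]  conj(Y_{1,-1})(Ω₁) = -0.17175 + 0.12881j ; Y_{1,-1}(Ω₂) = -0.09073 + 0.12573j ; Δ = -0.00061 - 0.03328j
  [+0]  conj(Y_{1,0})(Ω₁) = 0.38283 + 0.00000j ; Y_{1,0}(Ω₂) = -0.43664 + 0.00000j ; Δ = -0.16716 + 0.00000j
  [+1]  conj(Y_{1,1})(Ω₁) = 0.17175 + 0.12881j ; Y_{1,1}(Ω₂) = 0.09073 + 0.12573j ; Δ = -0.00061 + 0.03328j
Total Σ_m = -0.16838 + 0.00000j. Multiply by 4.188790: -0.70531 + 0.00000j. P_1(cos γ) = -0.705313

-0.705313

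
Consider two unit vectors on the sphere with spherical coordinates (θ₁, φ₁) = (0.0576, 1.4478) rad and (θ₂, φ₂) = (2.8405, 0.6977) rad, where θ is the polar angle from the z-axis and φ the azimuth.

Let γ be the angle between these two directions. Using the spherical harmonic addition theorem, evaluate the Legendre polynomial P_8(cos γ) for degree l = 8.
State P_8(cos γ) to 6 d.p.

Summing Y*_{l m}(θ₁,φ₁)·Y_{l m}(θ₂,φ₂) over m ∈ [−8, 8]; prefactor 4π/(2·8+1) = 0.739198:
  [-8]  conj(Y_{8,-8})(Ω₁) = (0.000000, -0.000000) ; Y_{8,-8}(Ω₂) = (0.000024, 0.000020) ; Δ = (0.000000, -0.000000)
  [-7]  conj(Y_{8,-7})(Ω₁) = (-0.000000, -0.000000) ; Y_{8,-7}(Ω₂) = (-0.000068, -0.000391) ; Δ = (-0.000000, 0.000000)
  [-6]  conj(Y_{8,-6})(Ω₁) = (-0.000000, 0.000000) ; Y_{8,-6}(Ω₂) = (-0.001631, 0.002808) ; Δ = (-0.000000, -0.000000)
  [-5]  conj(Y_{8,-5})(Ω₁) = (0.000004, 0.000005) ; Y_{8,-5}(Ω₂) = (0.017894, -0.006469) ; Δ = (0.000000, 0.000000)
  [-4]  conj(Y_{8,-4})(Ω₁) = (0.000130, -0.000070) ; Y_{8,-4}(Ω₂) = (-0.077054, -0.028196) ; Δ = (-0.000012, 0.000002)
  [-3]  conj(Y_{8,-3})(Ω₁) = (-0.000950, -0.002456) ; Y_{8,-3}(Ω₂) = (0.127303, 0.221156) ; Δ = (0.000422, -0.000523)
  [-2]  conj(Y_{8,-2})(Ω₁) = (-0.032575, 0.008179) ; Y_{8,-2}(Ω₂) = (0.092251, -0.520552) ; Δ = (0.001252, 0.017712)
  [-1]  conj(Y_{8,-1})(Ω₁) = (0.033850, 0.273824) ; Y_{8,-1}(Ω₂) = (-0.433844, 0.363719) ; Δ = (-0.114281, -0.106485)
  [+0]  conj(Y_{8,0})(Ω₁) = (1.094667, -0.000000) ; Y_{8,0}(Ω₂) = (-0.091557, 0.000000) ; Δ = (-0.100224, 0.000000)
  [+1]  conj(Y_{8,1})(Ω₁) = (-0.033850, 0.273824) ; Y_{8,1}(Ω₂) = (0.433844, 0.363719) ; Δ = (-0.114281, 0.106485)
  [+2]  conj(Y_{8,2})(Ω₁) = (-0.032575, -0.008179) ; Y_{8,2}(Ω₂) = (0.092251, 0.520552) ; Δ = (0.001252, -0.017712)
  [+3]  conj(Y_{8,3})(Ω₁) = (0.000950, -0.002456) ; Y_{8,3}(Ω₂) = (-0.127303, 0.221156) ; Δ = (0.000422, 0.000523)
  [+4]  conj(Y_{8,4})(Ω₁) = (0.000130, 0.000070) ; Y_{8,4}(Ω₂) = (-0.077054, 0.028196) ; Δ = (-0.000012, -0.000002)
  [+5]  conj(Y_{8,5})(Ω₁) = (-0.000004, 0.000005) ; Y_{8,5}(Ω₂) = (-0.017894, -0.006469) ; Δ = (0.000000, -0.000000)
  [+6]  conj(Y_{8,6})(Ω₁) = (-0.000000, -0.000000) ; Y_{8,6}(Ω₂) = (-0.001631, -0.002808) ; Δ = (-0.000000, 0.000000)
  [+7]  conj(Y_{8,7})(Ω₁) = (0.000000, -0.000000) ; Y_{8,7}(Ω₂) = (0.000068, -0.000391) ; Δ = (-0.000000, -0.000000)
  [+8]  conj(Y_{8,8})(Ω₁) = (0.000000, 0.000000) ; Y_{8,8}(Ω₂) = (0.000024, -0.000020) ; Δ = (0.000000, 0.000000)
Total Σ_m = (-0.325460, 0.000000). Multiply by 0.739198: (-0.240580, 0.000000). P_8(cos γ) = -0.240580

-0.240580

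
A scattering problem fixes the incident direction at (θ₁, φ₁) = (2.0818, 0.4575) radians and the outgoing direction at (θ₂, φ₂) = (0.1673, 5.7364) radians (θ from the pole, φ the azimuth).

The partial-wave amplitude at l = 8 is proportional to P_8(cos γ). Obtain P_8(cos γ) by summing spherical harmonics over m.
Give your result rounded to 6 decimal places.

-0.263032

Addition theorem: P_8(cos γ) = (4π/17) Σ_m Y*_{lm}(Ω₁) Y_{lm}(Ω₂), m = −8…8:
  m=-8: Y*=-0.15002 - 0.08558j  Y=-0.00000 - 0.00000j  product -0.00000 + 0.00000j
  m=-7: Y*=0.38662 + 0.02358j  Y=-0.00001 - 0.00000j  product -0.00000 - 0.00000j
  m=-6: Y*=-0.39567 + 0.16570j  Y=-0.00011 - 0.00002j  product 0.00005 - 0.00001j
  m=-5: Y*=0.07750 - 0.08896j  Y=-0.00109 + 0.00047j  product -0.00004 + 0.00013j
  m=-4: Y*=0.07530 - 0.28397j  Y=-0.00559 + 0.00789j  product 0.00182 + 0.00218j
  m=-3: Y*=0.05515 + 0.27447j  Y=-0.00403 + 0.05787j  product -0.01611 + 0.00209j
  m=-2: Y*=0.10012 + 0.13013j  Y=0.11230 + 0.21718j  product -0.01702 + 0.03636j
  m=-1: Y*=-0.28337 - 0.13951j  Y=0.54313 + 0.33060j  product -0.10778 - 0.16945j
  m=+0: Y*=-0.12015 + 0.00000j  Y=0.64635 + 0.00000j  product -0.07766 + 0.00000j
  m=+1: Y*=0.28337 - 0.13951j  Y=-0.54313 + 0.33060j  product -0.10778 + 0.16945j
  m=+2: Y*=0.10012 - 0.13013j  Y=0.11230 - 0.21718j  product -0.01702 - 0.03636j
  m=+3: Y*=-0.05515 + 0.27447j  Y=0.00403 + 0.05787j  product -0.01611 - 0.00209j
  m=+4: Y*=0.07530 + 0.28397j  Y=-0.00559 - 0.00789j  product 0.00182 - 0.00218j
  m=+5: Y*=-0.07750 - 0.08896j  Y=0.00109 + 0.00047j  product -0.00004 - 0.00013j
  m=+6: Y*=-0.39567 - 0.16570j  Y=-0.00011 + 0.00002j  product 0.00005 + 0.00001j
  m=+7: Y*=-0.38662 + 0.02358j  Y=0.00001 - 0.00000j  product -0.00000 + 0.00000j
  m=+8: Y*=-0.15002 + 0.08558j  Y=-0.00000 + 0.00000j  product -0.00000 - 0.00000j
Accumulated sum -0.35583 + 0.00000j; after 4π/(2l+1) scaling, -0.26303 + 0.00000j ⇒ P_8 = -0.263032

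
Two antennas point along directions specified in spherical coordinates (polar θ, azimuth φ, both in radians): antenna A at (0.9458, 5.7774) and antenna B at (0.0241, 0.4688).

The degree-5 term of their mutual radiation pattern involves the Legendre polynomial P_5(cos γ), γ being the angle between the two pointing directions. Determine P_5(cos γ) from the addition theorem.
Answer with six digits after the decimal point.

-0.142479

Term-by-term m-sum for l=5 (normalisation 4π/11 = 1.142397):
  [-5]  conj(Y_{5,-5})(Ω₁) = (-0.133189, -0.093618) ; Y_{5,-5}(Ω₂) = (-0.000000, -0.000000) ; Δ = (0.000000, 0.000000)
  [-4]  conj(Y_{5,-4})(Ω₁) = (-0.162343, -0.334073) ; Y_{5,-4}(Ω₂) = (-0.000000, -0.000000) ; Δ = (-0.000000, 0.000000)
  [-3]  conj(Y_{5,-3})(Ω₁) = (0.020509, -0.383414) ; Y_{5,-3}(Ω₂) = (0.000006, -0.000038) ; Δ = (-0.000015, -0.000003)
  [-2]  conj(Y_{5,-2})(Ω₁) = (0.009344, -0.014929) ; Y_{5,-2}(Ω₂) = (0.001163, -0.001585) ; Δ = (-0.000013, -0.000032)
  [-1]  conj(Y_{5,-1})(Ω₁) = (-0.302569, 0.167574) ; Y_{5,-1}(Ω₂) = (0.054971, -0.027840) ; Δ = (-0.011967, 0.017635)
  [+0]  conj(Y_{5,0})(Ω₁) = (-0.108134, -0.000000) ; Y_{5,0}(Ω₂) = (0.931531, 0.000000) ; Δ = (-0.100730, -0.000000)
  [+1]  conj(Y_{5,1})(Ω₁) = (0.302569, 0.167574) ; Y_{5,1}(Ω₂) = (-0.054971, -0.027840) ; Δ = (-0.011967, -0.017635)
  [+2]  conj(Y_{5,2})(Ω₁) = (0.009344, 0.014929) ; Y_{5,2}(Ω₂) = (0.001163, 0.001585) ; Δ = (-0.000013, 0.000032)
  [+3]  conj(Y_{5,3})(Ω₁) = (-0.020509, -0.383414) ; Y_{5,3}(Ω₂) = (-0.000006, -0.000038) ; Δ = (-0.000015, 0.000003)
  [+4]  conj(Y_{5,4})(Ω₁) = (-0.162343, 0.334073) ; Y_{5,4}(Ω₂) = (-0.000000, 0.000000) ; Δ = (-0.000000, -0.000000)
  [+5]  conj(Y_{5,5})(Ω₁) = (0.133189, -0.093618) ; Y_{5,5}(Ω₂) = (0.000000, -0.000000) ; Δ = (0.000000, -0.000000)
Accumulated sum (-0.124719, -0.000000); after 4π/(2l+1) scaling, (-0.142479, -0.000000) ⇒ P_5 = -0.142479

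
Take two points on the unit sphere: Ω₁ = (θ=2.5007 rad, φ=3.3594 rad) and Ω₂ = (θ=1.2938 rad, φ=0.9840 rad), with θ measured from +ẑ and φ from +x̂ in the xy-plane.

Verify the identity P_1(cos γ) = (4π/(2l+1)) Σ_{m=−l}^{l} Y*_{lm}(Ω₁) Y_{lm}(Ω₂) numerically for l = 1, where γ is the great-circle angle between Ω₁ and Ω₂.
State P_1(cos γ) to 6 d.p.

Summing Y*_{l m}(θ₁,φ₁)·Y_{l m}(θ₂,φ₂) over m ∈ [−1, 1]; prefactor 4π/(2·1+1) = 4.188790:
  term(m=-1) = -0.04947 + 0.04760j   from Y*(Ω₁)=-0.20169 - 0.04464j, Y(Ω₂)=0.18401 - 0.27673j
  term(m=+0) = -0.05233 + 0.00000j   from Y*(Ω₁)=-0.39165 + 0.00000j, Y(Ω₂)=0.13362 + 0.00000j
  term(m=+1) = -0.04947 - 0.04760j   from Y*(Ω₁)=0.20169 - 0.04464j, Y(Ω₂)=-0.18401 - 0.27673j
Accumulated sum -0.15126 + 0.00000j; after 4π/(2l+1) scaling, -0.63361 + 0.00000j ⇒ P_1 = -0.633607

-0.633607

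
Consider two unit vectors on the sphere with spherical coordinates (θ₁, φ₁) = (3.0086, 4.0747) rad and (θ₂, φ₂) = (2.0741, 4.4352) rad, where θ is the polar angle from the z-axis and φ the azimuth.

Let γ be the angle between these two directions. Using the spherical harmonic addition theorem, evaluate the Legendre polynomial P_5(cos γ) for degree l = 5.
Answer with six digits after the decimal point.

-0.119720

Expand P_5 via completeness: Σ_{m} conj(Y_{5,m}) at Ω₁ times Y_{5,m} at Ω₂ —
  [-5]  conj(Y_{5,-5})(Ω₁) = 0.00000 + 0.00002j ; Y_{5,-5}(Ω₂) = -0.23533 + 0.04400j ; Δ = -0.00000 - 0.00000j
  [-4]  conj(Y_{5,-4})(Ω₁) = 0.00037 + 0.00025j ; Y_{5,-4}(Ω₂) = -0.18582 - 0.37314j ; Δ = 0.00002 - 0.00019j
  [-3]  conj(Y_{5,-3})(Ω₁) = 0.00596 - 0.00212j ; Y_{5,-3}(Ω₂) = 0.18795 - 0.17135j ; Δ = 0.00076 - 0.00142j
  [-2]  conj(Y_{5,-2})(Ω₁) = 0.01674 - 0.05502j ; Y_{5,-2}(Ω₂) = -0.16111 - 0.09975j ; Δ = -0.00819 + 0.00719j
  [-1]  conj(Y_{5,-1})(Ω₁) = -0.18999 - 0.25641j ; Y_{5,-1}(Ω₂) = 0.08602 - 0.30234j ; Δ = -0.09387 + 0.03538j
  [+0]  conj(Y_{5,0})(Ω₁) = -0.81546 + 0.00000j ; Y_{5,0}(Ω₂) = -0.11987 + 0.00000j ; Δ = 0.09775 + 0.00000j
  [+1]  conj(Y_{5,1})(Ω₁) = 0.18999 - 0.25641j ; Y_{5,1}(Ω₂) = -0.08602 - 0.30234j ; Δ = -0.09387 - 0.03538j
  [+2]  conj(Y_{5,2})(Ω₁) = 0.01674 + 0.05502j ; Y_{5,2}(Ω₂) = -0.16111 + 0.09975j ; Δ = -0.00819 - 0.00719j
  [+3]  conj(Y_{5,3})(Ω₁) = -0.00596 - 0.00212j ; Y_{5,3}(Ω₂) = -0.18795 - 0.17135j ; Δ = 0.00076 + 0.00142j
  [+4]  conj(Y_{5,4})(Ω₁) = 0.00037 - 0.00025j ; Y_{5,4}(Ω₂) = -0.18582 + 0.37314j ; Δ = 0.00002 + 0.00019j
  [+5]  conj(Y_{5,5})(Ω₁) = -0.00000 + 0.00002j ; Y_{5,5}(Ω₂) = 0.23533 + 0.04400j ; Δ = -0.00000 + 0.00000j
Accumulated sum -0.10480 + 0.00000j; after 4π/(2l+1) scaling, -0.11972 + 0.00000j ⇒ P_5 = -0.119720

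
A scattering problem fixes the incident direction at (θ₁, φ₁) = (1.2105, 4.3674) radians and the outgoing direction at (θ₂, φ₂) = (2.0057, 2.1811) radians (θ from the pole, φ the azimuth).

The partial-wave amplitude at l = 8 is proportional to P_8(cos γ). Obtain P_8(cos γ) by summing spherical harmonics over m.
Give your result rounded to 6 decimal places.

0.288826

Term-by-term m-sum for l=8 (normalisation 4π/17 = 0.739198):
  m=-8: Y*=-0.281301-0.112904i  Y=+0.039916+0.232475i  product +0.015019-0.069902i
  m=-7: Y*=+0.303478-0.341394i  Y=+0.396525+0.186804i  product +0.184111-0.078680i
  m=-6: Y*=+0.104590+0.191843i  Y=+0.302162-0.173099i  product +0.064811+0.039863i
  m=-5: Y*=+0.230856-0.035871i  Y=-0.006377+0.070610i  product +0.001061+0.016529i
  m=-4: Y*=-0.060401+0.312647i  Y=+0.274213+0.231144i  product -0.088829+0.071771i
  m=-3: Y*=+0.080477+0.047785i  Y=+0.102506-0.027281i  product +0.009553+0.002703i
  m=-2: Y*=-0.254247+0.209830i  Y=-0.104827+0.287007i  product -0.033571-0.094967i
  m=-1: Y*=+0.010655+0.029649i  Y=+0.097925+0.140018i  product -0.003108+0.004395i
  m=+0: Y*=-0.327838-0.000000i  Y=-0.282569+0.000000i  product +0.092637+0.000000i
  m=+1: Y*=-0.010655+0.029649i  Y=-0.097925+0.140018i  product -0.003108-0.004395i
  m=+2: Y*=-0.254247-0.209830i  Y=-0.104827-0.287007i  product -0.033571+0.094967i
  m=+3: Y*=-0.080477+0.047785i  Y=-0.102506-0.027281i  product +0.009553-0.002703i
  m=+4: Y*=-0.060401-0.312647i  Y=+0.274213-0.231144i  product -0.088829-0.071771i
  m=+5: Y*=-0.230856-0.035871i  Y=+0.006377+0.070610i  product +0.001061-0.016529i
  m=+6: Y*=+0.104590-0.191843i  Y=+0.302162+0.173099i  product +0.064811-0.039863i
  m=+7: Y*=-0.303478-0.341394i  Y=-0.396525+0.186804i  product +0.184111+0.078680i
  m=+8: Y*=-0.281301+0.112904i  Y=+0.039916-0.232475i  product +0.015019+0.069902i
Total Σ_m = +0.390729+0.000000i. Multiply by 0.739198: +0.288826+0.000000i. P_8(cos γ) = 0.288826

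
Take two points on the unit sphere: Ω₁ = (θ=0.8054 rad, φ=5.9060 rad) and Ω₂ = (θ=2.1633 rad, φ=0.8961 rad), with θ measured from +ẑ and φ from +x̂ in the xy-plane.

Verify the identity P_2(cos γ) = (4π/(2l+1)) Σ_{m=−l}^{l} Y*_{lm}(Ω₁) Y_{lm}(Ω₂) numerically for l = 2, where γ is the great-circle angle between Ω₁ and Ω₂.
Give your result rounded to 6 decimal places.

Summing Y*_{l m}(θ₁,φ₁)·Y_{l m}(θ₂,φ₂) over m ∈ [−2, 2]; prefactor 4π/(2·2+1) = 2.513274:
  term(m=-2) = -0.044215-0.029927i   from Y*(Ω₁)=+0.146368-0.137556i, Y(Ω₂)=-0.058372-0.259324i
  term(m=-1) = -0.040492+0.132062i   from Y*(Ω₁)=+0.358834-0.142153i, Y(Ω₂)=-0.223556+0.279470i
  term(m=+0) = -0.002820+0.000000i   from Y*(Ω₁)=+0.138776-0.000000i, Y(Ω₂)=-0.020322+0.000000i
  term(m=+1) = -0.040492-0.132062i   from Y*(Ω₁)=-0.358834-0.142153i, Y(Ω₂)=+0.223556+0.279470i
  term(m=+2) = -0.044215+0.029927i   from Y*(Ω₁)=+0.146368+0.137556i, Y(Ω₂)=-0.058372+0.259324i
Σ over m = -0.172235+0.000000i; ×(4π/5) → -0.432873+0.000000i. Real part: -0.432873

-0.432873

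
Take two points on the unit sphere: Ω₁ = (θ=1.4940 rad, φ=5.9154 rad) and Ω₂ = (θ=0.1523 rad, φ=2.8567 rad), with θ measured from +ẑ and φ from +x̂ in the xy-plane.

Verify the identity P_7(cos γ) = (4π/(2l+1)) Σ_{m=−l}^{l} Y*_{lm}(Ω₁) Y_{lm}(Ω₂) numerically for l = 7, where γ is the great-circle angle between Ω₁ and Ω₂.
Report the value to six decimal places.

0.155696

Summing Y*_{l m}(θ₁,φ₁)·Y_{l m}(θ₂,φ₂) over m ∈ [−7, 7]; prefactor 4π/(2·7+1) = 0.837758:
  m=-7: -0.41314 - 0.26312j × 0.00000 - 0.00000j = -0.00000 + 0.00000j  (running Σ = -0.00000 + 0.00000j)
  m=-6: -0.08376 - 0.11346j × -0.00000 + 0.00002j = 0.00000 - 0.00000j  (running Σ = 0.00000 - 0.00000j)
  m=-5: 0.08846 + 0.32196j × -0.00005 - 0.00034j = 0.00011 - 0.00005j  (running Σ = 0.00011 - 0.00005j)
  m=-4: -0.01618 + 0.16186j × 0.00156 + 0.00339j = -0.00057 + 0.00020j  (running Σ = -0.00047 + 0.00015j)
  m=-3: 0.12929 - 0.25614j × -0.01902 - 0.02186j = -0.00806 + 0.00205j  (running Σ = -0.00852 + 0.00220j)
  m=-2: 0.12703 - 0.11496j × 0.13195 + 0.08453j = 0.02648 - 0.00443j  (running Σ = 0.01796 - 0.00223j)
  m=-1: -0.25093 + 0.09669j × -0.50657 - 0.14835j = 0.14146 - 0.01175j  (running Σ = 0.15941 - 0.01399j)
  m=0: -0.17377 + 0.00000j × 0.76524 + 0.00000j = -0.13298 + 0.00000j  (running Σ = 0.02644 - 0.01399j)
  m=1: 0.25093 + 0.09669j × 0.50657 - 0.14835j = 0.14146 + 0.01175j  (running Σ = 0.16789 - 0.00223j)
  m=2: 0.12703 + 0.11496j × 0.13195 - 0.08453j = 0.02648 + 0.00443j  (running Σ = 0.19437 + 0.00220j)
  m=3: -0.12929 - 0.25614j × 0.01902 - 0.02186j = -0.00806 - 0.00205j  (running Σ = 0.18631 + 0.00015j)
  m=4: -0.01618 - 0.16186j × 0.00156 - 0.00339j = -0.00057 - 0.00020j  (running Σ = 0.18574 - 0.00005j)
  m=5: -0.08846 + 0.32196j × 0.00005 - 0.00034j = 0.00011 + 0.00005j  (running Σ = 0.18585 - 0.00000j)
  m=6: -0.08376 + 0.11346j × -0.00000 - 0.00002j = 0.00000 + 0.00000j  (running Σ = 0.18585 + 0.00000j)
  m=7: 0.41314 - 0.26312j × -0.00000 - 0.00000j = -0.00000 - 0.00000j  (running Σ = 0.18585 - 0.00000j)
Accumulated sum 0.18585 - 0.00000j; after 4π/(2l+1) scaling, 0.15570 - 0.00000j ⇒ P_7 = 0.155696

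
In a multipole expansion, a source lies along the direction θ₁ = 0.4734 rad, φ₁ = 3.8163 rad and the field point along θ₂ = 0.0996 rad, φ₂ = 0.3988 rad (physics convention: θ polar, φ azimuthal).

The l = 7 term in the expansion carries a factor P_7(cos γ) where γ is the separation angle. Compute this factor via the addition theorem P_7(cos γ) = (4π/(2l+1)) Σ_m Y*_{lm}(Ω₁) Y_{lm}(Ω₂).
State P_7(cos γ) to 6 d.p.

-0.375002

Term-by-term m-sum for l=7 (normalisation 4π/15 = 0.837758):
  m=-7: (-0.000022, 0.002047) × (-0.000000, -0.000000) = (0.000000, -0.000000)  (running Σ = (0.000000, -0.000000))
  m=-6: (-0.009218, -0.011776) × (-0.000001, -0.000001) = (-0.000000, 0.000000)  (running Σ = (-0.000000, 0.000000))
  m=-5: (0.065403, 0.015448) × (-0.000017, -0.000039) = (-0.000001, -0.000003)  (running Σ = (-0.000001, -0.000003))
  m=-4: (-0.186082, 0.088233) × (-0.000017, -0.000704) = (0.000065, 0.000130)  (running Σ = (0.000065, 0.000127))
  m=-3: (0.185730, -0.381248) × (0.003096, -0.007880) = (-0.002429, -0.002644)  (running Σ = (-0.002364, -0.002517))
  m=-2: (0.111829, 0.496860) × (0.049749, -0.050978) = (0.030892, 0.019017)  (running Σ = (0.028528, 0.016500))
  m=-1: (-0.103945, -0.083151) × (0.350039, -0.147499) = (-0.048650, -0.013774)  (running Σ = (-0.020122, 0.002726))
  m=0: (-0.430663, -0.000000) × (0.945941, 0.000000) = (-0.407382, -0.000000)  (running Σ = (-0.427503, 0.002726))
  m=1: (0.103945, -0.083151) × (-0.350039, -0.147499) = (-0.048650, 0.013774)  (running Σ = (-0.476153, 0.016500))
  m=2: (0.111829, -0.496860) × (0.049749, 0.050978) = (0.030892, -0.019017)  (running Σ = (-0.445261, -0.002517))
  m=3: (-0.185730, -0.381248) × (-0.003096, -0.007880) = (-0.002429, 0.002644)  (running Σ = (-0.447690, 0.000127))
  m=4: (-0.186082, -0.088233) × (-0.000017, 0.000704) = (0.000065, -0.000130)  (running Σ = (-0.447625, -0.000003))
  m=5: (-0.065403, 0.015448) × (0.000017, -0.000039) = (-0.000001, 0.000003)  (running Σ = (-0.447625, 0.000000))
  m=6: (-0.009218, 0.011776) × (-0.000001, 0.000001) = (-0.000000, -0.000000)  (running Σ = (-0.447625, -0.000000))
  m=7: (0.000022, 0.002047) × (0.000000, -0.000000) = (0.000000, 0.000000)  (running Σ = (-0.447625, -0.000000))
Total Σ_m = (-0.447625, -0.000000). Multiply by 0.837758: (-0.375002, -0.000000). P_7(cos γ) = -0.375002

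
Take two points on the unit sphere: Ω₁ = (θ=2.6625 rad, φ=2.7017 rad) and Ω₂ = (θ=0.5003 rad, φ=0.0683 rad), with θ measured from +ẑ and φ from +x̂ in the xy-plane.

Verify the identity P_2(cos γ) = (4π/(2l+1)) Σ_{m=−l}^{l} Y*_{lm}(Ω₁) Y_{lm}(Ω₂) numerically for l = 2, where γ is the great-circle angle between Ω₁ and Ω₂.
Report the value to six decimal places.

0.916682

Addition theorem: P_2(cos γ) = (4π/5) Σ_m Y*_{lm}(Ω₁) Y_{lm}(Ω₂), m = −2…2:
  term(m=-2) = (0.003841, -0.006203)   from Y*(Ω₁)=(0.052312, -0.063253), Y(Ω₂)=(0.088054, -0.012104)
  term(m=-1) = (0.089775, -0.050004)   from Y*(Ω₁)=(0.285943, -0.134579), Y(Ω₂)=(0.324406, -0.022191)
  term(m=+0) = (0.177505, 0.000000)   from Y*(Ω₁)=(0.429724, -0.000000), Y(Ω₂)=(0.413067, 0.000000)
  term(m=+1) = (0.089775, 0.050004)   from Y*(Ω₁)=(-0.285943, -0.134579), Y(Ω₂)=(-0.324406, -0.022191)
  term(m=+2) = (0.003841, 0.006203)   from Y*(Ω₁)=(0.052312, 0.063253), Y(Ω₂)=(0.088054, 0.012104)
Σ over m = (0.364736, 0.000000); ×(4π/5) → (0.916682, 0.000000). Real part: 0.916682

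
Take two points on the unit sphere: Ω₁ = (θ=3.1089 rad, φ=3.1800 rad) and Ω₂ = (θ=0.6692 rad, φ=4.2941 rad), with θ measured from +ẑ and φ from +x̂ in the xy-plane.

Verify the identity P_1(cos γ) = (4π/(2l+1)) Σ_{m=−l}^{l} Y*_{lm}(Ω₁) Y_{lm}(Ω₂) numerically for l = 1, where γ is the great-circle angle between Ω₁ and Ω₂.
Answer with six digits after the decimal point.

Expand P_1 via completeness: Σ_{m} conj(Y_{1,m}) at Ω₁ times Y_{1,m} at Ω₂ —
  m=-1: -0.01128 - 0.00043j × -0.08706 + 0.19585j = 0.00107 - 0.00217j  (running Σ = 0.00107 - 0.00217j)
  m=0: -0.48834 + 0.00000j × 0.38322 + 0.00000j = -0.18714 + 0.00000j  (running Σ = -0.18607 - 0.00217j)
  m=1: 0.01128 - 0.00043j × 0.08706 + 0.19585j = 0.00107 + 0.00217j  (running Σ = -0.18501 + 0.00000j)
Total Σ_m = -0.18501 + 0.00000j. Multiply by 4.188790: -0.77496 + 0.00000j. P_1(cos γ) = -0.774957

-0.774957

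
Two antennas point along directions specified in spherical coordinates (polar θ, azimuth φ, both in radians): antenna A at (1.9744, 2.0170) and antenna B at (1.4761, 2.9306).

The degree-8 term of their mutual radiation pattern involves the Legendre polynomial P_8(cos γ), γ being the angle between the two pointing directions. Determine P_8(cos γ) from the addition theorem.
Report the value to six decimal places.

Term-by-term m-sum for l=8 (normalisation 4π/17 = 0.739198):
  m=-8: -0.239935-0.109470i × -0.058116+0.493834i = +0.068004-0.112126i  (running Σ = +0.068004-0.112126i)
  m=-7: -0.008184-0.450423i × -0.017703-0.188082i = -0.084571+0.009513i  (running Σ = -0.016567-0.102613i)
  m=-6: +0.267463-0.133973i × -0.095226-0.302643i = -0.066015-0.068188i  (running Σ = -0.082583-0.170801i)
  m=-5: -0.113895-0.088435i × +0.106277+0.187424i = +0.004470-0.030745i  (running Σ = -0.078113-0.201546i)
  m=-4: +0.075236-0.346156i × +0.170616+0.191872i = +0.079254-0.044624i  (running Σ = +0.001141-0.246170i)
  m=-3: +0.021407-0.005062i × -0.182030-0.133553i = -0.004573-0.001938i  (running Σ = -0.003431-0.248108i)
  m=-2: -0.207599-0.257567i × -0.208886-0.093781i = +0.019210+0.073271i  (running Σ = +0.015779-0.174837i)
  m=-1: +0.038365-0.080197i × +0.224528+0.048089i = +0.012471-0.016161i  (running Σ = +0.028249-0.190998i)
  m=0: -0.317239-0.000000i × +0.220629+0.000000i = -0.069992-0.000000i  (running Σ = -0.041743-0.190998i)
  m=1: -0.038365-0.080197i × -0.224528+0.048089i = +0.012471+0.016161i  (running Σ = -0.029272-0.174837i)
  m=2: -0.207599+0.257567i × -0.208886+0.093781i = +0.019210-0.073271i  (running Σ = -0.010063-0.248108i)
  m=3: -0.021407-0.005062i × +0.182030-0.133553i = -0.004573+0.001938i  (running Σ = -0.014635-0.246170i)
  m=4: +0.075236+0.346156i × +0.170616-0.191872i = +0.079254+0.044624i  (running Σ = +0.064619-0.201546i)
  m=5: +0.113895-0.088435i × -0.106277+0.187424i = +0.004470+0.030745i  (running Σ = +0.069089-0.170801i)
  m=6: +0.267463+0.133973i × -0.095226+0.302643i = -0.066015+0.068188i  (running Σ = +0.003074-0.102613i)
  m=7: +0.008184-0.450423i × +0.017703-0.188082i = -0.084571-0.009513i  (running Σ = -0.081498-0.112126i)
  m=8: -0.239935+0.109470i × -0.058116-0.493834i = +0.068004+0.112126i  (running Σ = -0.013494-0.000000i)
Σ over m = -0.013494-0.000000i; ×(4π/17) → -0.009975-0.000000i. Real part: -0.009975

-0.009975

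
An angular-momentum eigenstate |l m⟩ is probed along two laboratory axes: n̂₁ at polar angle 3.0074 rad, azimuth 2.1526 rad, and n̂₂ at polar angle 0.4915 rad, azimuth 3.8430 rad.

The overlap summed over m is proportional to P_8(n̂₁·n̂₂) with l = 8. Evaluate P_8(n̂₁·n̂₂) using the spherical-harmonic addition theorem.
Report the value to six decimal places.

Summing Y*_{l m}(θ₁,φ₁)·Y_{l m}(θ₂,φ₂) over m ∈ [−8, 8]; prefactor 4π/(2·8+1) = 0.739198:
  [-8]  conj(Y_{8,-8})(Ω₁) = -0.00000 - 0.00000j ; Y_{8,-8}(Ω₂) = 0.00099 + 0.00079j ; Δ = 0.00000 - 0.00000j
  [-7]  conj(Y_{8,-7})(Ω₁) = 0.00000 - 0.00000j ; Y_{8,-7}(Ω₂) = -0.00186 - 0.00930j ; Δ = -0.00000 - 0.00000j
  [-6]  conj(Y_{8,-6})(Ω₁) = 0.00003 + 0.00001j ; Y_{8,-6}(Ω₂) = -0.02141 + 0.03882j ; Δ = -0.00000 + 0.00000j
  [-5]  conj(Y_{8,-5})(Ω₁) = 0.00009 + 0.00039j ; Y_{8,-5}(Ω₂) = 0.13575 - 0.05194j ; Δ = 0.00003 + 0.00005j
  [-4]  conj(Y_{8,-4})(Ω₁) = -0.00284 + 0.00301j ; Y_{8,-4}(Ω₂) = -0.31785 - 0.11099j ; Δ = 0.00124 - 0.00064j
  [-3]  conj(Y_{8,-3})(Ω₁) = -0.03079 - 0.00543j ; Y_{8,-3}(Ω₂) = 0.26148 + 0.44280j ; Δ = -0.00565 - 0.01505j
  [-2]  conj(Y_{8,-2})(Ω₁) = -0.06617 - 0.15343j ; Y_{8,-2}(Ω₂) = 0.06495 - 0.38300j ; Δ = -0.06306 + 0.01538j
  [-1]  conj(Y_{8,-1})(Ω₁) = 0.30848 - 0.46900j ; Y_{8,-1}(Ω₂) = 0.11642 - 0.09834j ; Δ = -0.01021 - 0.08494j
  [+0]  conj(Y_{8,0})(Ω₁) = 0.81532 + 0.00000j ; Y_{8,0}(Ω₂) = -0.45013 + 0.00000j ; Δ = -0.36700 + 0.00000j
  [+1]  conj(Y_{8,1})(Ω₁) = -0.30848 - 0.46900j ; Y_{8,1}(Ω₂) = -0.11642 - 0.09834j ; Δ = -0.01021 + 0.08494j
  [+2]  conj(Y_{8,2})(Ω₁) = -0.06617 + 0.15343j ; Y_{8,2}(Ω₂) = 0.06495 + 0.38300j ; Δ = -0.06306 - 0.01538j
  [+3]  conj(Y_{8,3})(Ω₁) = 0.03079 - 0.00543j ; Y_{8,3}(Ω₂) = -0.26148 + 0.44280j ; Δ = -0.00565 + 0.01505j
  [+4]  conj(Y_{8,4})(Ω₁) = -0.00284 - 0.00301j ; Y_{8,4}(Ω₂) = -0.31785 + 0.11099j ; Δ = 0.00124 + 0.00064j
  [+5]  conj(Y_{8,5})(Ω₁) = -0.00009 + 0.00039j ; Y_{8,5}(Ω₂) = -0.13575 - 0.05194j ; Δ = 0.00003 - 0.00005j
  [+6]  conj(Y_{8,6})(Ω₁) = 0.00003 - 0.00001j ; Y_{8,6}(Ω₂) = -0.02141 - 0.03882j ; Δ = -0.00000 - 0.00000j
  [+7]  conj(Y_{8,7})(Ω₁) = -0.00000 - 0.00000j ; Y_{8,7}(Ω₂) = 0.00186 - 0.00930j ; Δ = -0.00000 + 0.00000j
  [+8]  conj(Y_{8,8})(Ω₁) = -0.00000 + 0.00000j ; Y_{8,8}(Ω₂) = 0.00099 - 0.00079j ; Δ = 0.00000 + 0.00000j
Accumulated sum -0.52229 - 0.00000j; after 4π/(2l+1) scaling, -0.38608 - 0.00000j ⇒ P_8 = -0.386075

-0.386075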